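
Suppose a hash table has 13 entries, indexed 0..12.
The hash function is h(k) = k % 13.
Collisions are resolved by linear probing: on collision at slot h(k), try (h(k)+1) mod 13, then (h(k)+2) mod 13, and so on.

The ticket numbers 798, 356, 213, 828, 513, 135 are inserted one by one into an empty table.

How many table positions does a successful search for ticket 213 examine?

3

798: h=5 → slot 5
356: h=5, probe 5,6 → slot 6
213: h=5, probe 5,6,7 → slot 7
828: h=9 → slot 9
513: h=6, probe 6,7,8 → slot 8
135: h=5, probe 5,6,7,8,9,10 → slot 10
Table: [—, —, —, —, —, 798, 356, 213, 513, 828, 135, —, —]
Lookup 213: h=5, probe 5,6,7 → found at 7.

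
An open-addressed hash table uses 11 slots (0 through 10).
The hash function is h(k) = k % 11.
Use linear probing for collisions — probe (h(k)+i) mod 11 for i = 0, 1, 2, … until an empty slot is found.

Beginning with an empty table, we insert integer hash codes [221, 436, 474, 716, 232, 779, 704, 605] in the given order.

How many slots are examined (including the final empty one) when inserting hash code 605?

221 hashes to 1; slot 1 is free -> place at 1.
436 hashes to 7; slot 7 is free -> place at 7.
474 hashes to 1; 1 taken -> place at 2.
716 hashes to 1; 1,2 taken -> place at 3.
232 hashes to 1; 1,2,3 taken -> place at 4.
779 hashes to 9; slot 9 is free -> place at 9.
704 hashes to 0; slot 0 is free -> place at 0.
605 hashes to 0; 0,1,2,3,4 taken -> place at 5.
Table: [704, 221, 474, 716, 232, 605, ∅, 436, ∅, 779, ∅]

6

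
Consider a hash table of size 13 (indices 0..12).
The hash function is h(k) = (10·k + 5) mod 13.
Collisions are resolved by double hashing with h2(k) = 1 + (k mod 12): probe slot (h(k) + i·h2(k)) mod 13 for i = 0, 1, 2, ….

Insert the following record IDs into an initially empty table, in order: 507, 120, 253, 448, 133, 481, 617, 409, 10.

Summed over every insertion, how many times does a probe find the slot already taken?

507: h=5 -> slot 5
120: h=9 -> slot 9
253: h=0 -> slot 0
448: h=0, h2=5, probe 0,5,10 -> slot 10
133: h=9, h2=2, probe 9,11 -> slot 11
481: h=5, h2=2, probe 5,7 -> slot 7
617: h=0, h2=6, probe 0,6 -> slot 6
409: h=0, h2=2, probe 0,2 -> slot 2
10: h=1 -> slot 1
Table: [253, 10, 409, —, —, 507, 617, 481, —, 120, 448, 133, —]

6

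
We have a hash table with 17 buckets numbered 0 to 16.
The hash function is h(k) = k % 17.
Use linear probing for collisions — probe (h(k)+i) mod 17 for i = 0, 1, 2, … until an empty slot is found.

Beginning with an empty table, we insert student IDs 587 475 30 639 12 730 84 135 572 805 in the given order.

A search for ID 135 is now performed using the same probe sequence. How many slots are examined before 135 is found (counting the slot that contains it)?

587: h=9 => slot 9
475: h=16 => slot 16
30: h=13 => slot 13
639: h=10 => slot 10
12: h=12 => slot 12
730: h=16, probe 16,0 => slot 0
84: h=16, probe 16,0,1 => slot 1
135: h=16, probe 16,0,1,2 => slot 2
572: h=11 => slot 11
805: h=6 => slot 6
Table: [730, 84, 135, ∅, ∅, ∅, 805, ∅, ∅, 587, 639, 572, 12, 30, ∅, ∅, 475]
Lookup 135: h=16, probe 16,0,1,2 → found at 2.

4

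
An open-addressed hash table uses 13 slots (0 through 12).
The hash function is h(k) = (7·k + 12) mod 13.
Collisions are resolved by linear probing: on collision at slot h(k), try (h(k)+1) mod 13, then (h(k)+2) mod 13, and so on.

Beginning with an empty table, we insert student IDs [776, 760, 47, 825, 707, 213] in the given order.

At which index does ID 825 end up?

776 hashes to 10; slot 10 is free => place at 10.
760 hashes to 2; slot 2 is free => place at 2.
47 hashes to 3; slot 3 is free => place at 3.
825 hashes to 2; 2,3 taken => place at 4.
707 hashes to 8; slot 8 is free => place at 8.
213 hashes to 8; 8 taken => place at 9.
Table: [—, —, 760, 47, 825, —, —, —, 707, 213, 776, —, —]

4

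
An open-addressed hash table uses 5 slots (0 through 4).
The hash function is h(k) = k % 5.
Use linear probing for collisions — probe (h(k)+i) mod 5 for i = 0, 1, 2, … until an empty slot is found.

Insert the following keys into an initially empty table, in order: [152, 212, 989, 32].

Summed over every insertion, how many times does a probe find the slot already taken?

4

Insert 152: h=2, slot 2 empty → index 2.
Insert 212: h=2, slot 2 occupied → index 3.
Insert 989: h=4, slot 4 empty → index 4.
Insert 32: h=2, slots 2,3,4 occupied → index 0.
Table: [32, ∅, 152, 212, 989]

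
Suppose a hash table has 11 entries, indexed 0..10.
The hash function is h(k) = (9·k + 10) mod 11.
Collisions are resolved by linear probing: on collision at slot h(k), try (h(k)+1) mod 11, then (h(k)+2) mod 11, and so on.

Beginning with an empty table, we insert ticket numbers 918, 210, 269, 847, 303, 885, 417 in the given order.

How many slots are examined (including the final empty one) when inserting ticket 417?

3

918 hashes to 0; slot 0 is free → place at 0.
210 hashes to 8; slot 8 is free → place at 8.
269 hashes to 0; 0 taken → place at 1.
847 hashes to 10; slot 10 is free → place at 10.
303 hashes to 9; slot 9 is free → place at 9.
885 hashes to 0; 0,1 taken → place at 2.
417 hashes to 1; 1,2 taken → place at 3.
Table: [918, 269, 885, 417, -, -, -, -, 210, 303, 847]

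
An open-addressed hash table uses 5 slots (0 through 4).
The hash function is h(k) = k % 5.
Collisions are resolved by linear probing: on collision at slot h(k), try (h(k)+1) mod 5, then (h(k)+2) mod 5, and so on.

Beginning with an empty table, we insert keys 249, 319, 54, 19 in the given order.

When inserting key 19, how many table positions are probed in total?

4

249: h=4 => slot 4
319: h=4, probe 4,0 => slot 0
54: h=4, probe 4,0,1 => slot 1
19: h=4, probe 4,0,1,2 => slot 2
Table: [319, 54, 19, ∅, 249]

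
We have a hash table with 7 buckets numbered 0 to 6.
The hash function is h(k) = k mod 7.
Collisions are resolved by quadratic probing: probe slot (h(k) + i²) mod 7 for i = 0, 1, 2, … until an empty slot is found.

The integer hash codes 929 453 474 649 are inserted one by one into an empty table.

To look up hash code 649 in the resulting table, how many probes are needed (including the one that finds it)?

929: h=5 → slot 5
453: h=5, probe 5,6 → slot 6
474: h=5, probe 5,6,2 → slot 2
649: h=5, probe 5,6,2,0 → slot 0
Table: [649, —, 474, —, —, 929, 453]
Lookup 649: h=5, probe 5,6,2,0 → found at 0.

4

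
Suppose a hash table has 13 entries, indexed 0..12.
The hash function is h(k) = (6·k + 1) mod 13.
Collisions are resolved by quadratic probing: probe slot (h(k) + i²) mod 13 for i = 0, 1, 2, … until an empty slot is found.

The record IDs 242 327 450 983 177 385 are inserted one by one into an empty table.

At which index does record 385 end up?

9

Insert 242: h=10, slot 10 empty → index 10.
Insert 327: h=0, slot 0 empty → index 0.
Insert 450: h=10, slot 10 occupied → index 11.
Insert 983: h=10, slots 10,11 occupied → index 1.
Insert 177: h=10, slots 10,11,1 occupied → index 6.
Insert 385: h=10, slots 10,11,1,6,0 occupied → index 9.
Table: [327, 983, ∅, ∅, ∅, ∅, 177, ∅, ∅, 385, 242, 450, ∅]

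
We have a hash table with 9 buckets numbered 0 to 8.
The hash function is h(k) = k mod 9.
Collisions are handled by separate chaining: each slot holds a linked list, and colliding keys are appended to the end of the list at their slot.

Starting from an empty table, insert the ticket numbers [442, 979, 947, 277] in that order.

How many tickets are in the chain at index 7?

2

Insert 442: h=1, bucket 1 empty → new chain.
Insert 979: h=7, bucket 7 empty → new chain.
Insert 947: h=2, bucket 2 empty → new chain.
Insert 277: h=7, bucket 7 nonempty → append to chain.
Final buckets:
0: -
1: 442
2: 947
3: -
4: -
5: -
6: -
7: 979 -> 277
8: -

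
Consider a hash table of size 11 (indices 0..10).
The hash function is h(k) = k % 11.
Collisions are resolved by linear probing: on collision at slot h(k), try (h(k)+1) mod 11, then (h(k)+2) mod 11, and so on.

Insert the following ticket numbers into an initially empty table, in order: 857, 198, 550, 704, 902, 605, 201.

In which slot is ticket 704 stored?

2

857 hashes to 10; slot 10 is free → place at 10.
198 hashes to 0; slot 0 is free → place at 0.
550 hashes to 0; 0 taken → place at 1.
704 hashes to 0; 0,1 taken → place at 2.
902 hashes to 0; 0,1,2 taken → place at 3.
605 hashes to 0; 0,1,2,3 taken → place at 4.
201 hashes to 3; 3,4 taken → place at 5.
Table: [198, 550, 704, 902, 605, 201, _, _, _, _, 857]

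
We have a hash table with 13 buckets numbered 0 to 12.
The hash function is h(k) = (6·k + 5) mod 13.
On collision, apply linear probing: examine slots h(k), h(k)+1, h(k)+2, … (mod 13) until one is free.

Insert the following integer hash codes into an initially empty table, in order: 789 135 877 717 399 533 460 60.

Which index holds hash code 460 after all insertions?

10

Insert 789: h=7, slot 7 empty => index 7.
Insert 135: h=9, slot 9 empty => index 9.
Insert 877: h=2, slot 2 empty => index 2.
Insert 717: h=4, slot 4 empty => index 4.
Insert 399: h=7, slot 7 occupied => index 8.
Insert 533: h=5, slot 5 empty => index 5.
Insert 460: h=9, slot 9 occupied => index 10.
Insert 60: h=1, slot 1 empty => index 1.
Table: [∅, 60, 877, ∅, 717, 533, ∅, 789, 399, 135, 460, ∅, ∅]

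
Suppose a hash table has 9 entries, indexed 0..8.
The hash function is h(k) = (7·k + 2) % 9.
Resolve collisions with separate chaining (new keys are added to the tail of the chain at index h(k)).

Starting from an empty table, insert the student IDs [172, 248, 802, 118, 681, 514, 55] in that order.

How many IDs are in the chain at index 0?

Insert 172: h=0, bucket 0 empty -> new chain.
Insert 248: h=1, bucket 1 empty -> new chain.
Insert 802: h=0, bucket 0 nonempty -> append to chain.
Insert 118: h=0, bucket 0 nonempty -> append to chain.
Insert 681: h=8, bucket 8 empty -> new chain.
Insert 514: h=0, bucket 0 nonempty -> append to chain.
Insert 55: h=0, bucket 0 nonempty -> append to chain.
Final buckets:
0: 172 -> 802 -> 118 -> 514 -> 55
1: 248
2: -
3: -
4: -
5: -
6: -
7: -
8: 681

5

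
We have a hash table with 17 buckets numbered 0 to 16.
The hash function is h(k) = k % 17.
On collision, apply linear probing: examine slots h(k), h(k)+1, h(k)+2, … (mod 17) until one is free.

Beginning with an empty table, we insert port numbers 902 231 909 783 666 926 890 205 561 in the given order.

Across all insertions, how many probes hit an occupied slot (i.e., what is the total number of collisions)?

902: h=1 → slot 1
231: h=10 → slot 10
909: h=8 → slot 8
783: h=1, probe 1,2 → slot 2
666: h=3 → slot 3
926: h=8, probe 8,9 → slot 9
890: h=6 → slot 6
205: h=1, probe 1,2,3,4 → slot 4
561: h=0 → slot 0
Table: [561, 902, 783, 666, 205, _, 890, _, 909, 926, 231, _, _, _, _, _, _]

5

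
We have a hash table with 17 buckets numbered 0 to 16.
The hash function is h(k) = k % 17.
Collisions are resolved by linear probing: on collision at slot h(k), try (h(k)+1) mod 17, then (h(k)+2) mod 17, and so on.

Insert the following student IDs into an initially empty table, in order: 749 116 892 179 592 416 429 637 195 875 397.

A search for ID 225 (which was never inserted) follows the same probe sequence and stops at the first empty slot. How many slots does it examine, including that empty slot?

2

749 hashes to 1; slot 1 is free → place at 1.
116 hashes to 14; slot 14 is free → place at 14.
892 hashes to 8; slot 8 is free → place at 8.
179 hashes to 9; slot 9 is free → place at 9.
592 hashes to 14; 14 taken → place at 15.
416 hashes to 8; 8,9 taken → place at 10.
429 hashes to 4; slot 4 is free → place at 4.
637 hashes to 8; 8,9,10 taken → place at 11.
195 hashes to 8; 8,9,10,11 taken → place at 12.
875 hashes to 8; 8,9,10,11,12 taken → place at 13.
397 hashes to 6; slot 6 is free → place at 6.
Table: [∅, 749, ∅, ∅, 429, ∅, 397, ∅, 892, 179, 416, 637, 195, 875, 116, 592, ∅]
Lookup 225: h=4, probe 4,5 → slot 5 empty, not found.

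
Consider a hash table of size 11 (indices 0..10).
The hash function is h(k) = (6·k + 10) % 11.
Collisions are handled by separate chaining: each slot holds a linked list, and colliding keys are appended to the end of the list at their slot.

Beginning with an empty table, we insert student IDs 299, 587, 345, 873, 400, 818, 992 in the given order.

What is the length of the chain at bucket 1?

Insert 299: h=0, bucket 0 empty → new chain.
Insert 587: h=1, bucket 1 empty → new chain.
Insert 345: h=1, bucket 1 nonempty → append to chain.
Insert 873: h=1, bucket 1 nonempty → append to chain.
Insert 400: h=1, bucket 1 nonempty → append to chain.
Insert 818: h=1, bucket 1 nonempty → append to chain.
Insert 992: h=0, bucket 0 nonempty → append to chain.
Final buckets:
0: 299 -> 992
1: 587 -> 345 -> 873 -> 400 -> 818
2: .
3: .
4: .
5: .
6: .
7: .
8: .
9: .
10: .

5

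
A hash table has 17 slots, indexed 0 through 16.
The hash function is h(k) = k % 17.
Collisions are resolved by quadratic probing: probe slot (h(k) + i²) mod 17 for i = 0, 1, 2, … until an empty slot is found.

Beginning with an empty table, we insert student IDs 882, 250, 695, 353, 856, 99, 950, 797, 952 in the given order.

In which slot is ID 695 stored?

Insert 882: h=15, slot 15 empty → index 15.
Insert 250: h=12, slot 12 empty → index 12.
Insert 695: h=15, slot 15 occupied → index 16.
Insert 353: h=13, slot 13 empty → index 13.
Insert 856: h=6, slot 6 empty → index 6.
Insert 99: h=14, slot 14 empty → index 14.
Insert 950: h=15, slots 15,16 occupied → index 2.
Insert 797: h=15, slots 15,16,2 occupied → index 7.
Insert 952: h=0, slot 0 empty → index 0.
Table: [952, ., 950, ., ., ., 856, 797, ., ., ., ., 250, 353, 99, 882, 695]

16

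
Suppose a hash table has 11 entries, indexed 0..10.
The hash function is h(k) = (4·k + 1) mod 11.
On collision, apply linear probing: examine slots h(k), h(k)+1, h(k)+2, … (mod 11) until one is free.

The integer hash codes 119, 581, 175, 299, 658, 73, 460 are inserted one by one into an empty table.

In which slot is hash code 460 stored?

10

119 hashes to 4; slot 4 is free -> place at 4.
581 hashes to 4; 4 taken -> place at 5.
175 hashes to 8; slot 8 is free -> place at 8.
299 hashes to 9; slot 9 is free -> place at 9.
658 hashes to 4; 4,5 taken -> place at 6.
73 hashes to 7; slot 7 is free -> place at 7.
460 hashes to 4; 4,5,6,7,8,9 taken -> place at 10.
Table: [∅, ∅, ∅, ∅, 119, 581, 658, 73, 175, 299, 460]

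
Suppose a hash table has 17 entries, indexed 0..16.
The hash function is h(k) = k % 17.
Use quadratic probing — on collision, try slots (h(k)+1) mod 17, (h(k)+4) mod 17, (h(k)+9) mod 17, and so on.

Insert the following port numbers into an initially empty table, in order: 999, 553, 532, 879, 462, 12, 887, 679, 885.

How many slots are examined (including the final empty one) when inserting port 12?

Insert 999: h=13, slot 13 empty → index 13.
Insert 553: h=9, slot 9 empty → index 9.
Insert 532: h=5, slot 5 empty → index 5.
Insert 879: h=12, slot 12 empty → index 12.
Insert 462: h=3, slot 3 empty → index 3.
Insert 12: h=12, slots 12,13 occupied → index 16.
Insert 887: h=3, slot 3 occupied → index 4.
Insert 679: h=16, slot 16 occupied → index 0.
Insert 885: h=1, slot 1 empty → index 1.
Table: [679, 885, ∅, 462, 887, 532, ∅, ∅, ∅, 553, ∅, ∅, 879, 999, ∅, ∅, 12]

3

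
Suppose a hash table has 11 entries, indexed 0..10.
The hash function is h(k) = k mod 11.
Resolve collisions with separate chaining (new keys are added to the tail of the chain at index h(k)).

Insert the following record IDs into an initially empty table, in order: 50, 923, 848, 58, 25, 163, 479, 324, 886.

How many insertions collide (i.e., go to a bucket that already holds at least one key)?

3

50 → bucket 6
923 → bucket 10
848 → bucket 1
58 → bucket 3
25 → bucket 3 (collision)
163 → bucket 9
479 → bucket 6 (collision)
324 → bucket 5
886 → bucket 6 (collision)
Final buckets:
0: ∅
1: 848
2: ∅
3: 58 -> 25
4: ∅
5: 324
6: 50 -> 479 -> 886
7: ∅
8: ∅
9: 163
10: 923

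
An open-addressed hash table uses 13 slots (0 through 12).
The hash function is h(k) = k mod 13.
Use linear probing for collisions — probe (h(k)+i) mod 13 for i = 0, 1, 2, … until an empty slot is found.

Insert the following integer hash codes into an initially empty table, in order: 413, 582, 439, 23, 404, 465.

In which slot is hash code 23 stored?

0

Insert 413: h=10, slot 10 empty → index 10.
Insert 582: h=10, slot 10 occupied → index 11.
Insert 439: h=10, slots 10,11 occupied → index 12.
Insert 23: h=10, slots 10,11,12 occupied → index 0.
Insert 404: h=1, slot 1 empty → index 1.
Insert 465: h=10, slots 10,11,12,0,1 occupied → index 2.
Table: [23, 404, 465, -, -, -, -, -, -, -, 413, 582, 439]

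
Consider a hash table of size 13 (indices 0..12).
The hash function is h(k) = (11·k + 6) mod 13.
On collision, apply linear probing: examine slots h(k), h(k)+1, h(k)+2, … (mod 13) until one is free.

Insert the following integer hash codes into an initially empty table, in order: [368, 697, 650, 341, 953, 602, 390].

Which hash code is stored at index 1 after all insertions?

602

Insert 368: h=11, slot 11 empty -> index 11.
Insert 697: h=3, slot 3 empty -> index 3.
Insert 650: h=6, slot 6 empty -> index 6.
Insert 341: h=0, slot 0 empty -> index 0.
Insert 953: h=11, slot 11 occupied -> index 12.
Insert 602: h=11, slots 11,12,0 occupied -> index 1.
Insert 390: h=6, slot 6 occupied -> index 7.
Table: [341, 602, _, 697, _, _, 650, 390, _, _, _, 368, 953]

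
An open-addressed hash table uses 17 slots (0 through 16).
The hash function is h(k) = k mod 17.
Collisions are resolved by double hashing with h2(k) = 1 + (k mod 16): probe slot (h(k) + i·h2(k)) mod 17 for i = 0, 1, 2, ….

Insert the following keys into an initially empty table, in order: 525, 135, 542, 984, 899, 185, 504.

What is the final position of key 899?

2

Insert 525: h=15, slot 15 empty -> index 15.
Insert 135: h=16, slot 16 empty -> index 16.
Insert 542: h=15, h2=15, slot 15 occupied -> index 13.
Insert 984: h=15, h2=9, slot 15 occupied -> index 7.
Insert 899: h=15, h2=4, slot 15 occupied -> index 2.
Insert 185: h=15, h2=10, slot 15 occupied -> index 8.
Insert 504: h=11, slot 11 empty -> index 11.
Table: [., ., 899, ., ., ., ., 984, 185, ., ., 504, ., 542, ., 525, 135]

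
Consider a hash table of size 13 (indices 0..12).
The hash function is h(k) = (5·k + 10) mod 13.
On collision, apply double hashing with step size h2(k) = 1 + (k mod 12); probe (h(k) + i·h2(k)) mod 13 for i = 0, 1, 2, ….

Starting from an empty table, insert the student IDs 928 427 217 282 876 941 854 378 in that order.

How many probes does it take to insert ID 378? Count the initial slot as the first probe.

5

928 hashes to 9; slot 9 is free => place at 9.
427 hashes to 0; slot 0 is free => place at 0.
217 hashes to 3; slot 3 is free => place at 3.
282 hashes to 3, h2=7; 3 taken => place at 10.
876 hashes to 9, h2=1; 9,10 taken => place at 11.
941 hashes to 9, h2=6; 9 taken => place at 2.
854 hashes to 3, h2=3; 3 taken => place at 6.
378 hashes to 2, h2=7; 2,9,3,10 taken => place at 4.
Table: [427, ∅, 941, 217, 378, ∅, 854, ∅, ∅, 928, 282, 876, ∅]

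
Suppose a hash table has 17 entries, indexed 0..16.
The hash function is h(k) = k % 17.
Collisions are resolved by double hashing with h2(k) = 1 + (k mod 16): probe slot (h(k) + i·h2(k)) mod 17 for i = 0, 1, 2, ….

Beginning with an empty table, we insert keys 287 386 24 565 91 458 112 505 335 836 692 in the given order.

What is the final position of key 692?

Insert 287: h=15, slot 15 empty -> index 15.
Insert 386: h=12, slot 12 empty -> index 12.
Insert 24: h=7, slot 7 empty -> index 7.
Insert 565: h=4, slot 4 empty -> index 4.
Insert 91: h=6, slot 6 empty -> index 6.
Insert 458: h=16, slot 16 empty -> index 16.
Insert 112: h=10, slot 10 empty -> index 10.
Insert 505: h=12, h2=10, slot 12 occupied -> index 5.
Insert 335: h=12, h2=16, slot 12 occupied -> index 11.
Insert 836: h=3, slot 3 empty -> index 3.
Insert 692: h=12, h2=5, slot 12 occupied -> index 0.
Table: [692, _, _, 836, 565, 505, 91, 24, _, _, 112, 335, 386, _, _, 287, 458]

0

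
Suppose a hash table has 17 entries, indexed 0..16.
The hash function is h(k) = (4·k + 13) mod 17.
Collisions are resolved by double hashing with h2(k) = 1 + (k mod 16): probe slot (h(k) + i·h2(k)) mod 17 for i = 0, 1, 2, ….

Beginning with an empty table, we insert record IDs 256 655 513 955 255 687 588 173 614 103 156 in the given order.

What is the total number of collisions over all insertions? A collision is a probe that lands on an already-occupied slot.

8

256: h=0 -> slot 0
655: h=15 -> slot 15
513: h=8 -> slot 8
955: h=8, h2=12, probe 8,3 -> slot 3
255: h=13 -> slot 13
687: h=7 -> slot 7
588: h=2 -> slot 2
173: h=8, h2=14, probe 8,5 -> slot 5
614: h=4 -> slot 4
103: h=0, h2=8, probe 0,8,16 -> slot 16
156: h=8, h2=13, probe 8,4,0,13,9 -> slot 9
Table: [256, ∅, 588, 955, 614, 173, ∅, 687, 513, 156, ∅, ∅, ∅, 255, ∅, 655, 103]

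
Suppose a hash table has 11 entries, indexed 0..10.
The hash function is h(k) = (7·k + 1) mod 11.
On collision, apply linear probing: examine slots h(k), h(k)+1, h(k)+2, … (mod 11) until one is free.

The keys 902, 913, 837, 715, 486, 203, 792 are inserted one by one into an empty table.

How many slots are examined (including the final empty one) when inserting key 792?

6

902: h=1 => slot 1
913: h=1, probe 1,2 => slot 2
837: h=8 => slot 8
715: h=1, probe 1,2,3 => slot 3
486: h=4 => slot 4
203: h=3, probe 3,4,5 => slot 5
792: h=1, probe 1,2,3,4,5,6 => slot 6
Table: [-, 902, 913, 715, 486, 203, 792, -, 837, -, -]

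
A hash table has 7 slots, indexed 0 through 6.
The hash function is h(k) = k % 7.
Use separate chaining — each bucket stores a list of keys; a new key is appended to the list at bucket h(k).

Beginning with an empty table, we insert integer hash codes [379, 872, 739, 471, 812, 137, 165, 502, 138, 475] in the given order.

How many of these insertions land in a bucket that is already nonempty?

379 -> bucket 1
872 -> bucket 4
739 -> bucket 4 (collision)
471 -> bucket 2
812 -> bucket 0
137 -> bucket 4 (collision)
165 -> bucket 4 (collision)
502 -> bucket 5
138 -> bucket 5 (collision)
475 -> bucket 6
Final buckets:
0: 812
1: 379
2: 471
3: —
4: 872 -> 739 -> 137 -> 165
5: 502 -> 138
6: 475

4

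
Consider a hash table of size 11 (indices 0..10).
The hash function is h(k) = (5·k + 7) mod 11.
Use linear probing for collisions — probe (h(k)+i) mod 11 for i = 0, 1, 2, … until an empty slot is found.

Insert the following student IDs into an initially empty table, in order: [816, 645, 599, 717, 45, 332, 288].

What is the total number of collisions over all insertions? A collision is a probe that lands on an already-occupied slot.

816 hashes to 6; slot 6 is free → place at 6.
645 hashes to 9; slot 9 is free → place at 9.
599 hashes to 10; slot 10 is free → place at 10.
717 hashes to 6; 6 taken → place at 7.
45 hashes to 1; slot 1 is free → place at 1.
332 hashes to 6; 6,7 taken → place at 8.
288 hashes to 6; 6,7,8,9,10 taken → place at 0.
Table: [288, 45, ., ., ., ., 816, 717, 332, 645, 599]

8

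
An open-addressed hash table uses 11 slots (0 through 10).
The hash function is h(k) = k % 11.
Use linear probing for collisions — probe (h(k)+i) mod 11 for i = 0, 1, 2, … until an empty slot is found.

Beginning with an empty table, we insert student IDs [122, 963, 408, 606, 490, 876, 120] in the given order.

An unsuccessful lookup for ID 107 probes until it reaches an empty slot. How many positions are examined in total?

Insert 122: h=1, slot 1 empty → index 1.
Insert 963: h=6, slot 6 empty → index 6.
Insert 408: h=1, slot 1 occupied → index 2.
Insert 606: h=1, slots 1,2 occupied → index 3.
Insert 490: h=6, slot 6 occupied → index 7.
Insert 876: h=7, slot 7 occupied → index 8.
Insert 120: h=10, slot 10 empty → index 10.
Table: [-, 122, 408, 606, -, -, 963, 490, 876, -, 120]
Lookup 107: h=8, probe 8,9 → slot 9 empty, not found.

2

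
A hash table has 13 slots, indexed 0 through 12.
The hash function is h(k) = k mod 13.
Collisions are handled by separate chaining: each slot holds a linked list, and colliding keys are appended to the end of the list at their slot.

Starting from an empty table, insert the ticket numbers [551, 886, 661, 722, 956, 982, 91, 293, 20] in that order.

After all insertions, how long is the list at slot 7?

551 → bucket 5
886 → bucket 2
661 → bucket 11
722 → bucket 7
956 → bucket 7 (collision)
982 → bucket 7 (collision)
91 → bucket 0
293 → bucket 7 (collision)
20 → bucket 7 (collision)
Final buckets:
0: 91
1: ∅
2: 886
3: ∅
4: ∅
5: 551
6: ∅
7: 722 -> 956 -> 982 -> 293 -> 20
8: ∅
9: ∅
10: ∅
11: 661
12: ∅

5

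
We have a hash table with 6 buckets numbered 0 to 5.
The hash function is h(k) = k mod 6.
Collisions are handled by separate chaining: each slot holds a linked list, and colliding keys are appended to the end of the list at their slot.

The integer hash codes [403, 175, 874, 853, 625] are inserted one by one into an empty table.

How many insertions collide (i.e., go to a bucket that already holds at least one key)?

Insert 403: h=1, bucket 1 empty → new chain.
Insert 175: h=1, bucket 1 nonempty → append to chain.
Insert 874: h=4, bucket 4 empty → new chain.
Insert 853: h=1, bucket 1 nonempty → append to chain.
Insert 625: h=1, bucket 1 nonempty → append to chain.
Final buckets:
0: -
1: 403 -> 175 -> 853 -> 625
2: -
3: -
4: 874
5: -

3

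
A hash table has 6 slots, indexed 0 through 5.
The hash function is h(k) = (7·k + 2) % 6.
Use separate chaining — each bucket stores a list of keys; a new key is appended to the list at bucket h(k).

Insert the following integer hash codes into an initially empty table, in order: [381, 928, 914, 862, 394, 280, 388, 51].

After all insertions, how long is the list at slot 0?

Insert 381: h=5, bucket 5 empty → new chain.
Insert 928: h=0, bucket 0 empty → new chain.
Insert 914: h=4, bucket 4 empty → new chain.
Insert 862: h=0, bucket 0 nonempty → append to chain.
Insert 394: h=0, bucket 0 nonempty → append to chain.
Insert 280: h=0, bucket 0 nonempty → append to chain.
Insert 388: h=0, bucket 0 nonempty → append to chain.
Insert 51: h=5, bucket 5 nonempty → append to chain.
Final buckets:
0: 928 -> 862 -> 394 -> 280 -> 388
1: —
2: —
3: —
4: 914
5: 381 -> 51

5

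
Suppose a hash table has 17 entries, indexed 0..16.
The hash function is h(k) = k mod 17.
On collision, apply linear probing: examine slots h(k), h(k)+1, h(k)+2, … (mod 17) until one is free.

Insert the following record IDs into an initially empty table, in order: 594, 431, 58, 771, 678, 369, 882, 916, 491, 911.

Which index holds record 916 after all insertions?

1

594: h=16 => slot 16
431: h=6 => slot 6
58: h=7 => slot 7
771: h=6, probe 6,7,8 => slot 8
678: h=15 => slot 15
369: h=12 => slot 12
882: h=15, probe 15,16,0 => slot 0
916: h=15, probe 15,16,0,1 => slot 1
491: h=15, probe 15,16,0,1,2 => slot 2
911: h=10 => slot 10
Table: [882, 916, 491, —, —, —, 431, 58, 771, —, 911, —, 369, —, —, 678, 594]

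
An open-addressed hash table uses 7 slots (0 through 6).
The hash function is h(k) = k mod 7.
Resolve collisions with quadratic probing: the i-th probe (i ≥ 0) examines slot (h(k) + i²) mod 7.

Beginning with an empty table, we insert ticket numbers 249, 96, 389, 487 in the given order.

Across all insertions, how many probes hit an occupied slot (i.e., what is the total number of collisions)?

5

249 hashes to 4; slot 4 is free -> place at 4.
96 hashes to 5; slot 5 is free -> place at 5.
389 hashes to 4; 4,5 taken -> place at 1.
487 hashes to 4; 4,5,1 taken -> place at 6.
Table: [_, 389, _, _, 249, 96, 487]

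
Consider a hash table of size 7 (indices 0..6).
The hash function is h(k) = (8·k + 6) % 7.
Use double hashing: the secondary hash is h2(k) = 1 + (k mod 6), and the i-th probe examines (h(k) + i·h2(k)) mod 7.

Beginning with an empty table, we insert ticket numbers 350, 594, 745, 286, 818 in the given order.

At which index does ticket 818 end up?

1

350 hashes to 6; slot 6 is free → place at 6.
594 hashes to 5; slot 5 is free → place at 5.
745 hashes to 2; slot 2 is free → place at 2.
286 hashes to 5, h2=5; 5 taken → place at 3.
818 hashes to 5, h2=3; 5 taken → place at 1.
Table: [., 818, 745, 286, ., 594, 350]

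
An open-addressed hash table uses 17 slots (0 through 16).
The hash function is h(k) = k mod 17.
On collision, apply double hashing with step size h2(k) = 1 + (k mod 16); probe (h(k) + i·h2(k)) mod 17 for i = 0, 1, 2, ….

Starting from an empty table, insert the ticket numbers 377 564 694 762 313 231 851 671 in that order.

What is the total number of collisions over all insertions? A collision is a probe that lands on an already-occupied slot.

5

377: h=3 -> slot 3
564: h=3, h2=5, probe 3,8 -> slot 8
694: h=14 -> slot 14
762: h=14, h2=11, probe 14,8,2 -> slot 2
313: h=7 -> slot 7
231: h=10 -> slot 10
851: h=1 -> slot 1
671: h=8, h2=16, probe 8,7,6 -> slot 6
Table: [_, 851, 762, 377, _, _, 671, 313, 564, _, 231, _, _, _, 694, _, _]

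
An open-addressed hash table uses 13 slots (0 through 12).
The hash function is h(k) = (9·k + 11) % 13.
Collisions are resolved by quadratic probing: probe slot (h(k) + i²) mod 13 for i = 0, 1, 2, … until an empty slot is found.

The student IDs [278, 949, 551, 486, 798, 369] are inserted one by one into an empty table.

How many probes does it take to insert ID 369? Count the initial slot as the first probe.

Insert 278: h=4, slot 4 empty -> index 4.
Insert 949: h=11, slot 11 empty -> index 11.
Insert 551: h=4, slot 4 occupied -> index 5.
Insert 486: h=4, slots 4,5 occupied -> index 8.
Insert 798: h=4, slots 4,5,8 occupied -> index 0.
Insert 369: h=4, slots 4,5,8,0 occupied -> index 7.
Table: [798, -, -, -, 278, 551, -, 369, 486, -, -, 949, -]

5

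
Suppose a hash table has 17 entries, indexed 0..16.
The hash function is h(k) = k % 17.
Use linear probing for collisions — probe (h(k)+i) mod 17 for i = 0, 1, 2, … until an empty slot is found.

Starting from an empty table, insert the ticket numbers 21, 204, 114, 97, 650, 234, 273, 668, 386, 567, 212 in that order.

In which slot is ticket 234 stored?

21 hashes to 4; slot 4 is free -> place at 4.
204 hashes to 0; slot 0 is free -> place at 0.
114 hashes to 12; slot 12 is free -> place at 12.
97 hashes to 12; 12 taken -> place at 13.
650 hashes to 4; 4 taken -> place at 5.
234 hashes to 13; 13 taken -> place at 14.
273 hashes to 1; slot 1 is free -> place at 1.
668 hashes to 5; 5 taken -> place at 6.
386 hashes to 12; 12,13,14 taken -> place at 15.
567 hashes to 6; 6 taken -> place at 7.
212 hashes to 8; slot 8 is free -> place at 8.
Table: [204, 273, _, _, 21, 650, 668, 567, 212, _, _, _, 114, 97, 234, 386, _]

14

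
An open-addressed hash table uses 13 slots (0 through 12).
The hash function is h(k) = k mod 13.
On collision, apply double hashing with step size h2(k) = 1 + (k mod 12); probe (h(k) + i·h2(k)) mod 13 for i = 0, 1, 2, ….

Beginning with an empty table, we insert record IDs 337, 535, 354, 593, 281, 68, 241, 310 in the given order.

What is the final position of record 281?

337 hashes to 12; slot 12 is free => place at 12.
535 hashes to 2; slot 2 is free => place at 2.
354 hashes to 3; slot 3 is free => place at 3.
593 hashes to 8; slot 8 is free => place at 8.
281 hashes to 8, h2=6; 8 taken => place at 1.
68 hashes to 3, h2=9; 3,12,8 taken => place at 4.
241 hashes to 7; slot 7 is free => place at 7.
310 hashes to 11; slot 11 is free => place at 11.
Table: [., 281, 535, 354, 68, ., ., 241, 593, ., ., 310, 337]

1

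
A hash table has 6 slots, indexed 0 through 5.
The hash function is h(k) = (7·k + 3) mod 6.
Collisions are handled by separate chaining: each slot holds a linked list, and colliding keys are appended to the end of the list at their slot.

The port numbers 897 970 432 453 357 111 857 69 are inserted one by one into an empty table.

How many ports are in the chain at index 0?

897 -> bucket 0
970 -> bucket 1
432 -> bucket 3
453 -> bucket 0 (collision)
357 -> bucket 0 (collision)
111 -> bucket 0 (collision)
857 -> bucket 2
69 -> bucket 0 (collision)
Final buckets:
0: 897 -> 453 -> 357 -> 111 -> 69
1: 970
2: 857
3: 432
4: _
5: _

5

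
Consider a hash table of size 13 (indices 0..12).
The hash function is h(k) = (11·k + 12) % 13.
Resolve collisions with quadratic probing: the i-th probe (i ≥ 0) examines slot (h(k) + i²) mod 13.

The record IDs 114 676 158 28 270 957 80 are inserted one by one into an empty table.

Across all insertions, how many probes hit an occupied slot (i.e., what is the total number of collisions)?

114 hashes to 5; slot 5 is free → place at 5.
676 hashes to 12; slot 12 is free → place at 12.
158 hashes to 8; slot 8 is free → place at 8.
28 hashes to 8; 8 taken → place at 9.
270 hashes to 5; 5 taken → place at 6.
957 hashes to 9; 9 taken → place at 10.
80 hashes to 8; 8,9,12 taken → place at 4.
Table: [—, —, —, —, 80, 114, 270, —, 158, 28, 957, —, 676]

6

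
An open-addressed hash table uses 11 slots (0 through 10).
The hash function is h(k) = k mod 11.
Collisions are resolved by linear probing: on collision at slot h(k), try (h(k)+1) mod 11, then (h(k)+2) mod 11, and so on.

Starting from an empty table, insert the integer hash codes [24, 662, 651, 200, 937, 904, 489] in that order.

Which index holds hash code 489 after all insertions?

24: h=2 -> slot 2
662: h=2, probe 2,3 -> slot 3
651: h=2, probe 2,3,4 -> slot 4
200: h=2, probe 2,3,4,5 -> slot 5
937: h=2, probe 2,3,4,5,6 -> slot 6
904: h=2, probe 2,3,4,5,6,7 -> slot 7
489: h=5, probe 5,6,7,8 -> slot 8
Table: [-, -, 24, 662, 651, 200, 937, 904, 489, -, -]

8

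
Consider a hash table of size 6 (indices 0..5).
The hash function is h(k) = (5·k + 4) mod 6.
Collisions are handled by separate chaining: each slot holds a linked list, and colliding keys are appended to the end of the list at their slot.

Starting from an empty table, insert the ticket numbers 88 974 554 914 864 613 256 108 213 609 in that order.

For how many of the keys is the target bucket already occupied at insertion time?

5

88 -> bucket 0
974 -> bucket 2
554 -> bucket 2 (collision)
914 -> bucket 2 (collision)
864 -> bucket 4
613 -> bucket 3
256 -> bucket 0 (collision)
108 -> bucket 4 (collision)
213 -> bucket 1
609 -> bucket 1 (collision)
Final buckets:
0: 88 -> 256
1: 213 -> 609
2: 974 -> 554 -> 914
3: 613
4: 864 -> 108
5: .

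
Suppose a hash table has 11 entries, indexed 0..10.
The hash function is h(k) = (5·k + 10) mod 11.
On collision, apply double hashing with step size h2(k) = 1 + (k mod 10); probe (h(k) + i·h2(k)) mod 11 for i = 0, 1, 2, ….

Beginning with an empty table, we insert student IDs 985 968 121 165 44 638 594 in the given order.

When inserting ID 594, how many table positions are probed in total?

3

985: h=7 => slot 7
968: h=10 => slot 10
121: h=10, h2=2, probe 10,1 => slot 1
165: h=10, h2=6, probe 10,5 => slot 5
44: h=10, h2=5, probe 10,4 => slot 4
638: h=10, h2=9, probe 10,8 => slot 8
594: h=10, h2=5, probe 10,4,9 => slot 9
Table: [—, 121, —, —, 44, 165, —, 985, 638, 594, 968]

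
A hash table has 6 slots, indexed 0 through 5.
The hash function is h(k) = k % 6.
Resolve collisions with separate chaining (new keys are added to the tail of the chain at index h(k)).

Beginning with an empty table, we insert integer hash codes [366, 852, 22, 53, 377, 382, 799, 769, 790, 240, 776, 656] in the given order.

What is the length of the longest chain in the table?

3

Insert 366: h=0, bucket 0 empty → new chain.
Insert 852: h=0, bucket 0 nonempty → append to chain.
Insert 22: h=4, bucket 4 empty → new chain.
Insert 53: h=5, bucket 5 empty → new chain.
Insert 377: h=5, bucket 5 nonempty → append to chain.
Insert 382: h=4, bucket 4 nonempty → append to chain.
Insert 799: h=1, bucket 1 empty → new chain.
Insert 769: h=1, bucket 1 nonempty → append to chain.
Insert 790: h=4, bucket 4 nonempty → append to chain.
Insert 240: h=0, bucket 0 nonempty → append to chain.
Insert 776: h=2, bucket 2 empty → new chain.
Insert 656: h=2, bucket 2 nonempty → append to chain.
Final buckets:
0: 366 -> 852 -> 240
1: 799 -> 769
2: 776 -> 656
3: _
4: 22 -> 382 -> 790
5: 53 -> 377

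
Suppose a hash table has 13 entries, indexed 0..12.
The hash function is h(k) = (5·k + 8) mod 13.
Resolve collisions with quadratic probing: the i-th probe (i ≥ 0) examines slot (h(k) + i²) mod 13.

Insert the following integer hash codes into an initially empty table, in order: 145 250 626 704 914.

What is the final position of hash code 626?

145: h=5 => slot 5
250: h=10 => slot 10
626: h=5, probe 5,6 => slot 6
704: h=5, probe 5,6,9 => slot 9
914: h=2 => slot 2
Table: [., ., 914, ., ., 145, 626, ., ., 704, 250, ., .]

6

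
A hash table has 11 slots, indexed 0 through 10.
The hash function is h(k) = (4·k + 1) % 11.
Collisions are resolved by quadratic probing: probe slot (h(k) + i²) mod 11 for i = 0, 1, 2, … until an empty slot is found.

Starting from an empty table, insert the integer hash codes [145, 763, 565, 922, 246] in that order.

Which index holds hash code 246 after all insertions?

145 hashes to 9; slot 9 is free => place at 9.
763 hashes to 6; slot 6 is free => place at 6.
565 hashes to 6; 6 taken => place at 7.
922 hashes to 4; slot 4 is free => place at 4.
246 hashes to 6; 6,7 taken => place at 10.
Table: [., ., ., ., 922, ., 763, 565, ., 145, 246]

10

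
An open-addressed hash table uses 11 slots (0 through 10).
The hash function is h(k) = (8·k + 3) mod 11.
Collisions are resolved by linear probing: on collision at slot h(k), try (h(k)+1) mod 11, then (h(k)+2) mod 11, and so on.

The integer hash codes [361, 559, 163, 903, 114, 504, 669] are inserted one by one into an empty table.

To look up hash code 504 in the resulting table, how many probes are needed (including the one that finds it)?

Insert 361: h=9, slot 9 empty -> index 9.
Insert 559: h=9, slot 9 occupied -> index 10.
Insert 163: h=9, slots 9,10 occupied -> index 0.
Insert 903: h=0, slot 0 occupied -> index 1.
Insert 114: h=2, slot 2 empty -> index 2.
Insert 504: h=9, slots 9,10,0,1,2 occupied -> index 3.
Insert 669: h=9, slots 9,10,0,1,2,3 occupied -> index 4.
Table: [163, 903, 114, 504, 669, ., ., ., ., 361, 559]
Lookup 504: h=9, probe 9,10,0,1,2,3 → found at 3.

6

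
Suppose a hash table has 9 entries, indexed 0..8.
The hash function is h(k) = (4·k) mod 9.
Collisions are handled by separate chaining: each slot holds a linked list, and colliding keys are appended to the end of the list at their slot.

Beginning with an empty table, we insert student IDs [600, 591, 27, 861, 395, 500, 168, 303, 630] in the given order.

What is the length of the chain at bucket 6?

Insert 600: h=6, bucket 6 empty -> new chain.
Insert 591: h=6, bucket 6 nonempty -> append to chain.
Insert 27: h=0, bucket 0 empty -> new chain.
Insert 861: h=6, bucket 6 nonempty -> append to chain.
Insert 395: h=5, bucket 5 empty -> new chain.
Insert 500: h=2, bucket 2 empty -> new chain.
Insert 168: h=6, bucket 6 nonempty -> append to chain.
Insert 303: h=6, bucket 6 nonempty -> append to chain.
Insert 630: h=0, bucket 0 nonempty -> append to chain.
Final buckets:
0: 27 -> 630
1: -
2: 500
3: -
4: -
5: 395
6: 600 -> 591 -> 861 -> 168 -> 303
7: -
8: -

5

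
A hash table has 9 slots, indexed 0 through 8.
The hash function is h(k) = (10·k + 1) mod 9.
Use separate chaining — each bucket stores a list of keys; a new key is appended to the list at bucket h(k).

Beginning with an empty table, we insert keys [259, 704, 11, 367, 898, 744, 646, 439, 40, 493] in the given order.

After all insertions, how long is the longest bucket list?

Insert 259: h=8, bucket 8 empty -> new chain.
Insert 704: h=3, bucket 3 empty -> new chain.
Insert 11: h=3, bucket 3 nonempty -> append to chain.
Insert 367: h=8, bucket 8 nonempty -> append to chain.
Insert 898: h=8, bucket 8 nonempty -> append to chain.
Insert 744: h=7, bucket 7 empty -> new chain.
Insert 646: h=8, bucket 8 nonempty -> append to chain.
Insert 439: h=8, bucket 8 nonempty -> append to chain.
Insert 40: h=5, bucket 5 empty -> new chain.
Insert 493: h=8, bucket 8 nonempty -> append to chain.
Final buckets:
0: _
1: _
2: _
3: 704 -> 11
4: _
5: 40
6: _
7: 744
8: 259 -> 367 -> 898 -> 646 -> 439 -> 493

6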